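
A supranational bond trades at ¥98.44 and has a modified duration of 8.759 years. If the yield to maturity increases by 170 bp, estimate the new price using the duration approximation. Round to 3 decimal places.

¥83.782

Duration approximation: ΔP/P ≈ -D_mod · Δy = -8.759 × (+0.017) = -0.148903.
New price ≈ 98.44 × (1 - 0.148903) = 83.78198868.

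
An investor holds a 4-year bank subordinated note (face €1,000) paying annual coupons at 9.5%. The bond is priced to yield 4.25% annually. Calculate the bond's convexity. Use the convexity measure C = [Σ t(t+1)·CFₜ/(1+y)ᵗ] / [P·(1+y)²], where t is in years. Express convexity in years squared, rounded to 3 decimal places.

With y = 0.0425:
  t   CF        PV=CF/(1+0.0425)^t    t·PV        t(t+1)·PV
  1        95.00        91.1271        91.1271         182.2542
  2        95.00        87.4121       174.8242         524.4725
  3        95.00        83.8485       251.5456       1,006.1823
  4     1,095.00       927.0643     3,708.2573      18,541.2863
  Σ                  1,189.4520     4,225.7541      20,254.1953
P = 1,189.4520.
Convexity = Σ t(t+1)·PV / [P·(1+y)²] = 20,254.1953 / (1,189.4520 × 1.086806) = 15.66809.

15.668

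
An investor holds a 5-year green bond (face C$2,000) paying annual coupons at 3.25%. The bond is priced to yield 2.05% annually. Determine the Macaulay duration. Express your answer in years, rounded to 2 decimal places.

Periodic yield y = 0.0205. Discount each cash flow and weight by its year:
  t   CF        PV=CF/(1+0.0205)^t    t·PV
  1        65.00        63.6943        63.6943
  2        65.00        62.4148       124.8295
  3        65.00        61.1610       183.4829
  4        65.00        59.9324       239.7294
  5     2,065.00     1,865.7567     9,328.7835
  Σ                  2,112.9591     9,940.5196
Price P = Σ PV = 2,112.9591.
Macaulay duration = Σ(t·PV) / P = 9,940.5196 / 2,112.9591 = 4.70455 years.

4.70 years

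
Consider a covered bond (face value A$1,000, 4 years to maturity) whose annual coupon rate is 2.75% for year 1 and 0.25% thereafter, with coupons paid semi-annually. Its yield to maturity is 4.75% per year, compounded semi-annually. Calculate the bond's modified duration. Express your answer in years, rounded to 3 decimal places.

Periodic yield y = 0.02375. First find Macaulay duration:
  t   CF        PV=CF/(1+0.02375)^t    t·PV
  1        13.75        13.4310        13.4310
  2        13.75        13.1194        26.2389
  3         1.25         1.1650         3.4950
  4         1.25         1.1380         4.5519
  5         1.25         1.1116         5.5579
  6         1.25         1.0858         6.5148
  7         1.25         1.0606         7.4242
  8     1,001.25       829.8340     6,638.6718
  Σ                    861.9454     6,705.8855
P = 861.9454; Macaulay duration = 6,705.8855 / 861.9454 = 7.77994 half-year periods = 3.88997 years.
Modified duration = D_Mac / (1 + y) = 3.88997 / 1.02375 = 3.79973 years.

3.800 years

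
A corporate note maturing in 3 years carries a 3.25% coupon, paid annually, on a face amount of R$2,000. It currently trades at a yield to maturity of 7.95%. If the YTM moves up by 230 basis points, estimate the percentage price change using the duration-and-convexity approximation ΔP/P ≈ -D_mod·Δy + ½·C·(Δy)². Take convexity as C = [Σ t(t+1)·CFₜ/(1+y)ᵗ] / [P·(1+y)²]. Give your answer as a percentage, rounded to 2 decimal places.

-5.92%

With y = 0.0795:
  t   CF        PV=CF/(1+0.0795)^t    t·PV        t(t+1)·PV
  1        65.00        60.2131        60.2131         120.4261
  2        65.00        55.7787       111.5573         334.6719
  3     2,065.00     1,641.5424     4,924.6273      19,698.5093
  Σ                  1,757.5342     5,096.3977      20,153.6074
P = 1,757.5342; D_Mac = 2.89974 yrs; D_mod = 2.68619 yrs; C = 9.84020.
Duration effect: -2.68619 × (+0.023) = -0.061782
Convexity effect: 0.5 × 9.84020 × (0.023)² = +0.0026027
ΔP/P ≈ -0.061782 + 0.0026027 = -0.059180 = -5.9180%.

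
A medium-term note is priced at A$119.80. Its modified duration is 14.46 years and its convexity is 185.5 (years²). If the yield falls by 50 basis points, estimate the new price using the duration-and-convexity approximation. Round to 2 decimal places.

A$128.74

Duration effect: -D_mod·Δy = -14.46 × (-0.005) = +0.072300
Convexity effect: ½·C·(Δy)² = 0.5 × 185.5 × (-0.005)² = +0.00231875
ΔP/P ≈ +0.072300 + 0.00231875 = +0.07461875
New price ≈ 119.80 × (1 + 0.07461875) = 128.73932625.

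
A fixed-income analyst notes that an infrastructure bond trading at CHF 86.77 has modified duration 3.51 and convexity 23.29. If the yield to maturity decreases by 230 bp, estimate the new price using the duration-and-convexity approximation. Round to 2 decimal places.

CHF 94.31

Duration effect: -D_mod·Δy = -3.51 × (-0.023) = +0.080730
Convexity effect: ½·C·(Δy)² = 0.5 × 23.29 × (-0.023)² = +0.006160205
ΔP/P ≈ +0.080730 + 0.006160205 = +0.086890205
New price ≈ 86.77 × (1 + 0.086890205) = 94.30946308785.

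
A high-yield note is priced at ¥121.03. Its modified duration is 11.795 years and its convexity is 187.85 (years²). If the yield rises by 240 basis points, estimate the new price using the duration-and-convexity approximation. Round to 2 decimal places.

Duration effect: -D_mod·Δy = -11.795 × (+0.024) = -0.283080
Convexity effect: ½·C·(Δy)² = 0.5 × 187.85 × (0.024)² = +0.0541008
ΔP/P ≈ -0.283080 + 0.0541008 = -0.2289792
New price ≈ 121.03 × (1 - 0.2289792) = 93.316647424.

¥93.32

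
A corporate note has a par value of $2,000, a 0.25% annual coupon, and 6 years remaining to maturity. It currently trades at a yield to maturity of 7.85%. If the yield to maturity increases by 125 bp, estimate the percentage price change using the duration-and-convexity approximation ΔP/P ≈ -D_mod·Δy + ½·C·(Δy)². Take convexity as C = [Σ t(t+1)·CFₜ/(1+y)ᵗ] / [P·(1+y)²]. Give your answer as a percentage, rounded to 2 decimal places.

-6.62%

With y = 0.0785:
  t   CF        PV=CF/(1+0.0785)^t    t·PV        t(t+1)·PV
  1         5.00         4.6361         4.6361           9.2721
  2         5.00         4.2986         8.5973          25.7918
  3         5.00         3.9857        11.9572          47.8289
  4         5.00         3.6956        14.7826          73.9128
  5         5.00         3.4266        17.1332         102.7994
  6     2,005.00     1,274.0706     7,644.4234      53,510.9635
  Σ                  1,294.1133     7,701.5297      53,770.5685
P = 1,294.1133; D_Mac = 5.95120 yrs; D_mod = 5.51804 yrs; C = 35.72169.
Duration effect: -5.51804 × (+0.0125) = -0.068975
Convexity effect: 0.5 × 35.72169 × (0.0125)² = +0.0027908
ΔP/P ≈ -0.068975 + 0.0027908 = -0.066185 = -6.6185%.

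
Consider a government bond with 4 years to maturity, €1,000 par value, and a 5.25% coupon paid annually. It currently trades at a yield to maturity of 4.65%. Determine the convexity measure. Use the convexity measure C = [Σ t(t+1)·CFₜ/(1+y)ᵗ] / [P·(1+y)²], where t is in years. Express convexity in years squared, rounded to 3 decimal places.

16.527

With y = 0.0465:
  t   CF        PV=CF/(1+0.0465)^t    t·PV        t(t+1)·PV
  1        52.50        50.1672        50.1672         100.3344
  2        52.50        47.9381        95.8762         287.6286
  3        52.50        45.8080       137.4241         549.6963
  4     1,052.50       877.5365     3,510.1459      17,550.7294
  Σ                  1,021.4498     3,793.6134      18,488.3888
P = 1,021.4498.
Convexity = Σ t(t+1)·PV / [P·(1+y)²] = 18,488.3888 / (1,021.4498 × 1.095162) = 16.52736.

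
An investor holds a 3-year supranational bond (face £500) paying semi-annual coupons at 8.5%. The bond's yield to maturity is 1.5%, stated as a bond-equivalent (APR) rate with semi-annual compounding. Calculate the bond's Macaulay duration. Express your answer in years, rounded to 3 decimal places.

2.740 years

Periodic yield y = 0.0075. Discount each cash flow and weight by its period:
  t   CF        PV=CF/(1+0.0075)^t    t·PV
  1        21.25        21.0918        21.0918
  2        21.25        20.9348        41.8696
  3        21.25        20.7790        62.3369
  4        21.25        20.6243        82.4971
  5        21.25        20.4707       102.3537
  6       521.25       498.3974     2,990.3842
  Σ                    602.2980     3,300.5333
Price P = Σ PV = 602.2980.
Macaulay duration = Σ(t·PV) / P = 3,300.5333 / 602.2980 = 5.47990 half-year periods.
In years: 5.47990 / 2 = 2.73995 years.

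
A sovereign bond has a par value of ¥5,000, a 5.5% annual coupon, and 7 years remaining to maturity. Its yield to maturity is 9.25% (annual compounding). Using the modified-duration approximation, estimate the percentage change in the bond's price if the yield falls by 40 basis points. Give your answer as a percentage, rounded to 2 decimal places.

Periodic yield y = 0.0925. Modified duration first:
  t   CF        PV=CF/(1+0.0925)^t    t·PV
  1       275.00       251.7162       251.7162
  2       275.00       230.4039       460.8078
  3       275.00       210.8960       632.6880
  4       275.00       193.0398       772.1593
  5       275.00       176.6955       883.4775
  6       275.00       161.7350       970.4100
  7     5,275.00     2,839.6992    19,877.8946
  Σ                  4,064.1857    23,849.1534
P = 4,064.1857; D_Mac = 5.86813 yrs; D_mod = 5.86813/(1+0.0925) = 5.37128 yrs.
ΔP/P ≈ -D_mod · Δy = -5.37128 × (-0.004) = +0.021485 = +2.1485%.

+2.15%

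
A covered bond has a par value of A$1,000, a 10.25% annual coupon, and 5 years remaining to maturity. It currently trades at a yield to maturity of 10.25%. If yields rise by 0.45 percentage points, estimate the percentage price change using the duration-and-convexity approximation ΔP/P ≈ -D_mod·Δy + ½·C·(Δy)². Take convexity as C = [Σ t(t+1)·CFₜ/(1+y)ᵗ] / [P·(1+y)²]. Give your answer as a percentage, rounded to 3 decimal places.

With y = 0.1025:
  t   CF        PV=CF/(1+0.1025)^t    t·PV        t(t+1)·PV
  1       102.50        92.9705        92.9705         185.9410
  2       102.50        84.3270       168.6540         505.9620
  3       102.50        76.4871       229.4612         917.8449
  4       102.50        69.3760       277.5041       1,387.5207
  5     1,102.50       676.8394     3,384.1968      20,305.1809
  Σ                  1,000.0000     4,152.7867      23,302.4496
P = 1,000.0000; D_Mac = 4.15279 yrs; D_mod = 3.76670 yrs; C = 19.17098.
Duration effect: -3.76670 × (+0.0045) = -0.016950
Convexity effect: 0.5 × 19.17098 × (0.0045)² = +0.0001941
ΔP/P ≈ -0.016950 + 0.0001941 = -0.016756 = -1.6756%.

-1.676%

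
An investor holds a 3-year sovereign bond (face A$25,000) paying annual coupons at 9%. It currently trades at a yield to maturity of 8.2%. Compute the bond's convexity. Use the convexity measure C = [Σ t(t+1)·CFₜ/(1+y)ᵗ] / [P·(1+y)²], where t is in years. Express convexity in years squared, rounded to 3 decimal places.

9.168

With y = 0.082:
  t   CF        PV=CF/(1+0.082)^t    t·PV        t(t+1)·PV
  1     2,250.00     2,079.4824     2,079.4824       4,158.9649
  2     2,250.00     1,921.8877     3,843.7753      11,531.3259
  3    27,250.00    21,512.1949    64,536.5848     258,146.3390
  Σ                 25,513.5650    70,459.8425     273,836.6298
P = 25,513.5650.
Convexity = Σ t(t+1)·PV / [P·(1+y)²] = 273,836.6298 / (25,513.5650 × 1.170724) = 9.16782.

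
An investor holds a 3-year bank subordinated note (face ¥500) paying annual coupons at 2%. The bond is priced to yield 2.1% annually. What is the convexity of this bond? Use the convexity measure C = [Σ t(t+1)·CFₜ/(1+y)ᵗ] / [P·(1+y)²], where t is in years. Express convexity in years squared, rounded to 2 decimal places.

11.21

With y = 0.021:
  t   CF        PV=CF/(1+0.021)^t    t·PV        t(t+1)·PV
  1        10.00         9.7943         9.7943          19.5886
  2        10.00         9.5929        19.1857          57.5572
  3       510.00       479.1737     1,437.5210       5,750.0841
  Σ                    498.5609     1,466.5011       5,827.2299
P = 498.5609.
Convexity = Σ t(t+1)·PV / [P·(1+y)²] = 5,827.2299 / (498.5609 × 1.042441) = 11.21224.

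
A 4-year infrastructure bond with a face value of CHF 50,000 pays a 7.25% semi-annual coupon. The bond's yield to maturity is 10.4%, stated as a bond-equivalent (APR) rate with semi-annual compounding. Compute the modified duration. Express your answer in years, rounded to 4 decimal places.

Periodic yield y = 0.052. First find Macaulay duration:
  t   CF        PV=CF/(1+0.052)^t    t·PV
  1     1,812.50     1,722.9087     1,722.9087
  2     1,812.50     1,637.7460     3,275.4919
  3     1,812.50     1,556.7927     4,670.3782
  4     1,812.50     1,479.8410     5,919.3640
  5     1,812.50     1,406.6930     7,033.4648
  6     1,812.50     1,337.1606     8,022.9637
  7     1,812.50     1,271.0652     8,897.4566
  8    51,812.50    34,538.9101   276,311.2810
  Σ                 44,951.1174   315,853.3090
P = 44,951.1174; Macaulay duration = 315,853.3090 / 44,951.1174 = 7.02660 half-year periods = 3.51330 years.
Modified duration = D_Mac / (1 + y) = 3.51330 / 1.052 = 3.33964 years.

3.3396 years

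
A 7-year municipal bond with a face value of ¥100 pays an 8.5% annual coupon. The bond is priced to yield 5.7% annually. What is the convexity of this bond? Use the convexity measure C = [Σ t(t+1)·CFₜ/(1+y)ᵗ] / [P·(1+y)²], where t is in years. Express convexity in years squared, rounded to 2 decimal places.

With y = 0.057:
  t   CF        PV=CF/(1+0.057)^t    t·PV        t(t+1)·PV
  1         8.50         8.0416         8.0416          16.0833
  2         8.50         7.6080        15.2159          45.6478
  3         8.50         7.1977        21.5931          86.3724
  4         8.50         6.8096        27.2382         136.1912
  5         8.50         6.4423        32.2117         193.2704
  6         8.50         6.0949        36.5696         255.9872
  7       108.50        73.6046       515.2320       4,121.8564
  Σ                    115.7987       656.1023       4,855.4087
P = 115.7987.
Convexity = Σ t(t+1)·PV / [P·(1+y)²] = 4,855.4087 / (115.7987 × 1.117249) = 37.52944.

37.53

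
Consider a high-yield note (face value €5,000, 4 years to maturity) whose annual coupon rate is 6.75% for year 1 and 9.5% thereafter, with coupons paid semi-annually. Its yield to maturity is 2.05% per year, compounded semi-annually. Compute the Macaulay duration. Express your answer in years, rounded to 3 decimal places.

Periodic yield y = 0.01025. Discount each cash flow and weight by its period:
  t   CF        PV=CF/(1+0.01025)^t    t·PV
  1       168.75       167.0379       167.0379
  2       168.75       165.3431       330.6862
  3       237.50       230.3441       691.0322
  4       237.50       228.0070       912.0280
  5       237.50       225.6936     1,128.4682
  6       237.50       223.4038     1,340.4225
  7       237.50       221.1371     1,547.9597
  8     5,237.50     4,827.1763    38,617.4106
  Σ                  6,288.1428    44,735.0452
Price P = Σ PV = 6,288.1428.
Macaulay duration = Σ(t·PV) / P = 44,735.0452 / 6,288.1428 = 7.11419 half-year periods.
In years: 7.11419 / 2 = 3.55710 years.

3.557 years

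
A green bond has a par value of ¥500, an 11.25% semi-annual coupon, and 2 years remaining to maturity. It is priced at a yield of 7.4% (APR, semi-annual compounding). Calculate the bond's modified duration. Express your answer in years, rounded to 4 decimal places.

Periodic yield y = 0.037. First find Macaulay duration:
  t   CF        PV=CF/(1+0.037)^t    t·PV
  1       28.125        27.1215        27.1215
  2       28.125        26.1538        52.3076
  3       28.125        25.2206        75.6619
  4      528.125       456.6902     1,826.7608
  Σ                    535.1862     1,981.8519
P = 535.1862; Macaulay duration = 1,981.8519 / 535.1862 = 3.70311 half-year periods = 1.85155 years.
Modified duration = D_Mac / (1 + y) = 1.85155 / 1.037 = 1.78549 years.

1.7855 years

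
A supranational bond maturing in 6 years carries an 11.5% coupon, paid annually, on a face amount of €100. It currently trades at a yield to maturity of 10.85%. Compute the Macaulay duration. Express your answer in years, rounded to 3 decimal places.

Periodic yield y = 0.1085. Discount each cash flow and weight by its year:
  t   CF        PV=CF/(1+0.1085)^t    t·PV
  1        11.50        10.3744        10.3744
  2        11.50         9.3589        18.7179
  3        11.50         8.4429        25.3286
  4        11.50         7.6165        30.4660
  5        11.50         6.8710        34.3550
  6       111.50        60.0981       360.5886
  Σ                    102.7618       479.8304
Price P = Σ PV = 102.7618.
Macaulay duration = Σ(t·PV) / P = 479.8304 / 102.7618 = 4.66935 years.

4.669 years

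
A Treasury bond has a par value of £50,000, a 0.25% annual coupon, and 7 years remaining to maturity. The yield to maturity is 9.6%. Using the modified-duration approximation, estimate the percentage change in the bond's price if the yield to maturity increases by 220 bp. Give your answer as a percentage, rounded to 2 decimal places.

Periodic yield y = 0.096. Modified duration first:
  t   CF        PV=CF/(1+0.096)^t    t·PV
  1       125.00       114.0511       114.0511
  2       125.00       104.0612       208.1224
  3       125.00        94.9464       284.8391
  4       125.00        86.6299       346.5196
  5       125.00        79.0419       395.2094
  6       125.00        72.1185       432.7110
  7    50,125.00    26,386.4222   184,704.9552
  Σ                 26,937.2711   186,486.4078
P = 26,937.2711; D_Mac = 6.92299 yrs; D_mod = 6.92299/(1+0.096) = 6.31659 yrs.
ΔP/P ≈ -D_mod · Δy = -6.31659 × (+0.022) = -0.138965 = -13.8965%.

-13.90%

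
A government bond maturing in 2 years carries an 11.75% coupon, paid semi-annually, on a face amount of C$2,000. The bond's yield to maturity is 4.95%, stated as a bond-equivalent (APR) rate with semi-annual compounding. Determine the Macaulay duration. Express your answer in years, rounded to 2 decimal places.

1.85 years

Periodic yield y = 0.02475. Discount each cash flow and weight by its period:
  t   CF        PV=CF/(1+0.02475)^t    t·PV
  1       117.50       114.6621       114.6621
  2       117.50       111.8928       223.7855
  3       117.50       109.1903       327.5709
  4     2,117.50     1,920.2232     7,680.8928
  Σ                  2,255.9684     8,346.9113
Price P = Σ PV = 2,255.9684.
Macaulay duration = Σ(t·PV) / P = 8,346.9113 / 2,255.9684 = 3.69992 half-year periods.
In years: 3.69992 / 2 = 1.84996 years.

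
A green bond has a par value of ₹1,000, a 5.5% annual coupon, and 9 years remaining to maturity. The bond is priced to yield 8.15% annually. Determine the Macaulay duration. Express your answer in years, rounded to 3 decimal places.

7.154 years

Periodic yield y = 0.0815. Discount each cash flow and weight by its year:
  t   CF        PV=CF/(1+0.0815)^t    t·PV
  1        55.00        50.8553        50.8553
  2        55.00        47.0229        94.0459
  3        55.00        43.4794       130.4381
  4        55.00        40.2028       160.8113
  5        55.00        37.1732       185.8661
  6        55.00        34.3719       206.2314
  7        55.00        31.7817       222.4718
  8        55.00        29.3867       235.0934
  9     1,055.00       521.2112     4,690.9009
  Σ                    835.4851     5,976.7141
Price P = Σ PV = 835.4851.
Macaulay duration = Σ(t·PV) / P = 5,976.7141 / 835.4851 = 7.15359 years.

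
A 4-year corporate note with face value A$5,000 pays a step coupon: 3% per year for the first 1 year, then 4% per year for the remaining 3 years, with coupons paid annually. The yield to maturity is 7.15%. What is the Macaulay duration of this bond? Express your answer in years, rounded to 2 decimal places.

3.79 years

Periodic yield y = 0.0715. Discount each cash flow and weight by its year:
  t   CF        PV=CF/(1+0.0715)^t    t·PV
  1       150.00       139.9907       139.9907
  2       200.00       174.1990       348.3980
  3       200.00       162.5749       487.7247
  4     5,200.00     3,944.8877    15,779.5507
  Σ                  4,421.6522    16,755.6640
Price P = Σ PV = 4,421.6522.
Macaulay duration = Σ(t·PV) / P = 16,755.6640 / 4,421.6522 = 3.78946 years.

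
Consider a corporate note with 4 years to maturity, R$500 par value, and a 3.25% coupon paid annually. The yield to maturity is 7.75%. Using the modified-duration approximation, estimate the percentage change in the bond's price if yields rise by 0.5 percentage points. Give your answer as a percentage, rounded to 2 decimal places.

Periodic yield y = 0.0775. Modified duration first:
  t   CF        PV=CF/(1+0.0775)^t    t·PV
  1        16.25        15.0812        15.0812
  2        16.25        13.9965        27.9930
  3        16.25        12.9898        38.9693
  4       516.25       382.9931     1,531.9724
  Σ                    425.0606     1,614.0159
P = 425.0606; D_Mac = 3.79714 yrs; D_mod = 3.79714/(1+0.0775) = 3.52403 yrs.
ΔP/P ≈ -D_mod · Δy = -3.52403 × (+0.005) = -0.017620 = -1.7620%.

-1.76%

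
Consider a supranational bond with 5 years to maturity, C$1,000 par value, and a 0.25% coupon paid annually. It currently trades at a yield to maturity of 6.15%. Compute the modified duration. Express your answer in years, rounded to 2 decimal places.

4.68 years

Periodic yield y = 0.0615. First find Macaulay duration:
  t   CF        PV=CF/(1+0.0615)^t    t·PV
  1         2.50         2.3552         2.3552
  2         2.50         2.2187         4.4374
  3         2.50         2.0902         6.2705
  4         2.50         1.9691         7.8763
  5     1,002.50       743.8483     3,719.2416
  Σ                    752.4814     3,740.1809
P = 752.4814; Macaulay duration = 3,740.1809 / 752.4814 = 4.97046 years.
Modified duration = D_Mac / (1 + y) = 4.97046 / 1.0615 = 4.68249 years.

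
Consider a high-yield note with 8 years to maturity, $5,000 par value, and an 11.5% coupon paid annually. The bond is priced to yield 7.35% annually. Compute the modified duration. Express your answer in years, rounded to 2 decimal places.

5.49 years

Periodic yield y = 0.0735. First find Macaulay duration:
  t   CF        PV=CF/(1+0.0735)^t    t·PV
  1       575.00       535.6311       535.6311
  2       575.00       498.9577       997.9154
  3       575.00       464.7953     1,394.3858
  4       575.00       432.9718     1,731.8874
  5       575.00       403.3273     2,016.6364
  6       575.00       375.7124     2,254.2745
  7       575.00       349.9883     2,449.9180
  8     5,575.00     3,161.0290    25,288.2321
  Σ                  6,222.4129    36,668.8807
P = 6,222.4129; Macaulay duration = 36,668.8807 / 6,222.4129 = 5.89303 years.
Modified duration = D_Mac / (1 + y) = 5.89303 / 1.0735 = 5.48955 years.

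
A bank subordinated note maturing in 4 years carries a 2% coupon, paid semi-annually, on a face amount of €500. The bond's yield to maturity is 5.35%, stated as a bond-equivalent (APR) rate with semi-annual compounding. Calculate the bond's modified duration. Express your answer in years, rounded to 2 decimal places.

3.75 years

Periodic yield y = 0.02675. First find Macaulay duration:
  t   CF        PV=CF/(1+0.02675)^t    t·PV
  1         5.00         4.8697         4.8697
  2         5.00         4.7429         9.4857
  3         5.00         4.6193        13.8579
  4         5.00         4.4989        17.9958
  5         5.00         4.3817        21.9087
  6         5.00         4.2676        25.6055
  7         5.00         4.1564        29.0948
  8       505.00       408.8591     3,270.8729
  Σ                    440.3957     3,393.6910
P = 440.3957; Macaulay duration = 3,393.6910 / 440.3957 = 7.70600 half-year periods = 3.85300 years.
Modified duration = D_Mac / (1 + y) = 3.85300 / 1.02675 = 3.75262 years.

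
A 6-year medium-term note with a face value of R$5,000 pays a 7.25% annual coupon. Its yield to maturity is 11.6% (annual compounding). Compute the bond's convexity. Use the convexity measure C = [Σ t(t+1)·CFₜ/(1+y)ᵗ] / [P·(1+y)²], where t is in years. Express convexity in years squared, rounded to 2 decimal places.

With y = 0.116:
  t   CF        PV=CF/(1+0.116)^t    t·PV        t(t+1)·PV
  1       362.50       324.8208       324.8208         649.6416
  2       362.50       291.0581       582.1161       1,746.3483
  3       362.50       260.8047       782.4141       3,129.6565
  4       362.50       233.6960       934.7839       4,673.9195
  5       362.50       209.4050     1,047.0250       6,282.1499
  6     5,362.50     2,775.7614    16,654.5686     116,581.9803
  Σ                  4,095.5460    20,325.7285     133,063.6960
P = 4,095.5460.
Convexity = Σ t(t+1)·PV / [P·(1+y)²] = 133,063.6960 / (4,095.5460 × 1.245456) = 26.08671.

26.09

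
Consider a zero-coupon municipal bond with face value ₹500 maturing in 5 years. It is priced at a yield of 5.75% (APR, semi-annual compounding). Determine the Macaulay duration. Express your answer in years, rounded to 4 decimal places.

A zero-coupon bond has a single cash flow at maturity, so its Macaulay duration equals its maturity: 5 years.
(Equivalently: 10 semi-annual periods ÷ 2 = 5 years.)

5.0000 years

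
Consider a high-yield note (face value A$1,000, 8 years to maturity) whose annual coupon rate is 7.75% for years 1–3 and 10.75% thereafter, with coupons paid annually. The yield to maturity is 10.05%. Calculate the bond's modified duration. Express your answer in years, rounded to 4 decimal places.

5.5359 years

Periodic yield y = 0.1005. First find Macaulay duration:
  t   CF        PV=CF/(1+0.1005)^t    t·PV
  1        77.50        70.4225        70.4225
  2        77.50        63.9914       127.9828
  3        77.50        58.1476       174.4427
  4       107.50        73.2906       293.1624
  5       107.50        66.5975       332.9877
  6       107.50        60.5157       363.0943
  7       107.50        54.9893       384.9251
  8     1,107.50       514.7820     4,118.2561
  Σ                    962.7367     5,865.2736
P = 962.7367; Macaulay duration = 5,865.2736 / 962.7367 = 6.09229 years.
Modified duration = D_Mac / (1 + y) = 6.09229 / 1.1005 = 5.53593 years.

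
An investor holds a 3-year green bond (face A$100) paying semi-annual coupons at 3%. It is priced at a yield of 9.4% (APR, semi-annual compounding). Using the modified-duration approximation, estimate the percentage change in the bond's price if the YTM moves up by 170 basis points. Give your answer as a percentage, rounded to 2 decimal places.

Periodic yield y = 0.047. Modified duration first:
  t   CF        PV=CF/(1+0.047)^t    t·PV
  1         1.50         1.4327         1.4327
  2         1.50         1.3684         2.7367
  3         1.50         1.3069         3.9208
  4         1.50         1.2483         4.9930
  5         1.50         1.1922         5.9611
  6       101.50        77.0524       462.3142
  Σ                     83.6008       481.3585
P = 83.6008; D_Mac = 5.75782 half-year periods = 2.87891 yrs; D_mod = 2.87891/(1+0.047) = 2.74968 yrs.
ΔP/P ≈ -D_mod · Δy = -2.74968 × (+0.017) = -0.046744 = -4.6744%.

-4.67%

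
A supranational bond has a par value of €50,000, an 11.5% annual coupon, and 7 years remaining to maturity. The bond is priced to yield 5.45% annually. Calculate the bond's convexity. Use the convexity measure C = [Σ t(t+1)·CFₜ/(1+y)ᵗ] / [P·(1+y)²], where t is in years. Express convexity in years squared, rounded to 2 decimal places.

35.52

With y = 0.0545:
  t   CF        PV=CF/(1+0.0545)^t    t·PV        t(t+1)·PV
  1     5,750.00     5,452.8212     5,452.8212      10,905.6425
  2     5,750.00     5,171.0017    10,342.0033      31,026.0099
  3     5,750.00     4,903.7474    14,711.2423      58,844.9690
  4     5,750.00     4,650.3058    18,601.2230      93,006.1151
  5     5,750.00     4,409.9628    22,049.8139     132,298.8835
  6     5,750.00     4,182.0415    25,092.2491     175,645.7438
  7    55,750.00    38,451.9867   269,163.9068   2,153,311.2540
  Σ                 67,221.8670   365,413.2596   2,655,038.6179
P = 67,221.8670.
Convexity = Σ t(t+1)·PV / [P·(1+y)²] = 2,655,038.6179 / (67,221.8670 × 1.111970) = 35.51952.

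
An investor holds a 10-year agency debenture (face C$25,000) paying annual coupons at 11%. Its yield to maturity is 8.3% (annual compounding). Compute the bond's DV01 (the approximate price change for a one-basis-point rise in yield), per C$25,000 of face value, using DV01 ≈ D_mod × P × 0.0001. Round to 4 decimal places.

Periodic yield y = 0.083.
  t   CF        PV=CF/(1+0.083)^t    t·PV
  1     2,750.00     2,539.2428     2,539.2428
  2     2,750.00     2,344.6379     4,689.2758
  3     2,750.00     2,164.9473     6,494.8418
  4     2,750.00     1,999.0280     7,996.1118
  5     2,750.00     1,845.8245     9,229.1226
  6     2,750.00     1,704.3624    10,226.1746
  7     2,750.00     1,573.7419    11,016.1930
  8     2,750.00     1,453.1319    11,625.0553
  9     2,750.00     1,341.7654    12,075.8885
  10   27,750.00    12,501.9691   125,019.6910
  Σ                 29,468.6512   200,911.5973
P = 29,468.6512; D_Mac = 6.81781 yrs; D_mod = 6.29530 yrs.
DV01 ≈ 6.29530 × 29,468.6512 × 0.0001 = 18.551394.

C$18.5514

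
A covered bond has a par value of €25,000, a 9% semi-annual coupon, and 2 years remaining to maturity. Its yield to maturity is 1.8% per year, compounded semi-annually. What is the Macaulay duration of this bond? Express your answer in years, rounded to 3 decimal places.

Periodic yield y = 0.009. Discount each cash flow and weight by its period:
  t   CF        PV=CF/(1+0.009)^t    t·PV
  1     1,125.00     1,114.9653     1,114.9653
  2     1,125.00     1,105.0201     2,210.0403
  3     1,125.00     1,095.1637     3,285.4910
  4    26,125.00    25,205.2863   100,821.1450
  Σ                 28,520.4354   107,431.6416
Price P = Σ PV = 28,520.4354.
Macaulay duration = Σ(t·PV) / P = 107,431.6416 / 28,520.4354 = 3.76683 half-year periods.
In years: 3.76683 / 2 = 1.88342 years.

1.883 years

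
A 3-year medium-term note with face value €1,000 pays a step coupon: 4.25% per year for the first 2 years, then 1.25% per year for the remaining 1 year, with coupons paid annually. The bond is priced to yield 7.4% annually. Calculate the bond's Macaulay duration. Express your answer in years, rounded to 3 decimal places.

2.870 years

Periodic yield y = 0.074. Discount each cash flow and weight by its year:
  t   CF        PV=CF/(1+0.074)^t    t·PV
  1        42.50        39.5717        39.5717
  2        42.50        36.8452        73.6903
  3     1,012.50       817.3013     2,451.9039
  Σ                    893.7181     2,565.1659
Price P = Σ PV = 893.7181.
Macaulay duration = Σ(t·PV) / P = 2,565.1659 / 893.7181 = 2.87022 years.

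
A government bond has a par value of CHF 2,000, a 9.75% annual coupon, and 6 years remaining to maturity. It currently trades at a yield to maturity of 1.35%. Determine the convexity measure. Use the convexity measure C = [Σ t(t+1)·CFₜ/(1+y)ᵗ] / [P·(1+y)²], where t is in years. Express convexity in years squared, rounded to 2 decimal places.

32.21

With y = 0.0135:
  t   CF        PV=CF/(1+0.0135)^t    t·PV        t(t+1)·PV
  1       195.00       192.4026       192.4026         384.8051
  2       195.00       189.8397       379.6795       1,139.0384
  3       195.00       187.3110       561.9331       2,247.7324
  4       195.00       184.8160       739.2641       3,696.3203
  5       195.00       182.3542       911.7712       5,470.6270
  6     2,195.00     2,025.3123    12,151.8740      85,063.1178
  Σ                  2,962.0359    14,936.9243      98,001.6409
P = 2,962.0359.
Convexity = Σ t(t+1)·PV / [P·(1+y)²] = 98,001.6409 / (2,962.0359 × 1.027182) = 32.21036.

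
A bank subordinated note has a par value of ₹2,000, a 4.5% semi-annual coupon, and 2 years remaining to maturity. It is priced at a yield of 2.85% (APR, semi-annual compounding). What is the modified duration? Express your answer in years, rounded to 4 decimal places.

Periodic yield y = 0.01425. First find Macaulay duration:
  t   CF        PV=CF/(1+0.01425)^t    t·PV
  1        45.00        44.3678        44.3678
  2        45.00        43.7444        87.4888
  3        45.00        43.1298       129.3894
  4     2,045.00     1,932.4722     7,729.8887
  Σ                  2,063.7141     7,991.1346
P = 2,063.7141; Macaulay duration = 7,991.1346 / 2,063.7141 = 3.87221 half-year periods = 1.93611 years.
Modified duration = D_Mac / (1 + y) = 1.93611 / 1.01425 = 1.90890 years.

1.9089 years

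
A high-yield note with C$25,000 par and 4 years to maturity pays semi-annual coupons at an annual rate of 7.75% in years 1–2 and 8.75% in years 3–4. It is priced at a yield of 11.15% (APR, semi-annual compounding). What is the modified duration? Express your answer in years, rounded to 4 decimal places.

Periodic yield y = 0.05575. First find Macaulay duration:
  t   CF        PV=CF/(1+0.05575)^t    t·PV
  1       968.75       917.5941       917.5941
  2       968.75       869.1396     1,738.2792
  3       968.75       823.2438     2,469.7313
  4       968.75       779.7715     3,119.0860
  5     1,093.75       833.8974     4,169.4870
  6     1,093.75       789.8626     4,739.1753
  7     1,093.75       748.1530     5,237.0712
  8    26,093.75    16,906.2691   135,250.1525
  Σ                 22,667.9310   157,640.5765
P = 22,667.9310; Macaulay duration = 157,640.5765 / 22,667.9310 = 6.95434 half-year periods = 3.47717 years.
Modified duration = D_Mac / (1 + y) = 3.47717 / 1.05575 = 3.29356 years.

3.2936 years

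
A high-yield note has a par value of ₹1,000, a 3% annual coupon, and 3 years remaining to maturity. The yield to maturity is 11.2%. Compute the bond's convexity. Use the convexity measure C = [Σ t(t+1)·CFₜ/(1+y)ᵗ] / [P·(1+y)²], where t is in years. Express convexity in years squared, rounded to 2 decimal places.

With y = 0.112:
  t   CF        PV=CF/(1+0.112)^t    t·PV        t(t+1)·PV
  1        30.00        26.9784        26.9784          53.9568
  2        30.00        24.2612        48.5223         145.5670
  3     1,030.00       749.0708     2,247.2124       8,988.8495
  Σ                    800.3104     2,322.7131       9,188.3733
P = 800.3104.
Convexity = Σ t(t+1)·PV / [P·(1+y)²] = 9,188.3733 / (800.3104 × 1.236544) = 9.28476.

9.28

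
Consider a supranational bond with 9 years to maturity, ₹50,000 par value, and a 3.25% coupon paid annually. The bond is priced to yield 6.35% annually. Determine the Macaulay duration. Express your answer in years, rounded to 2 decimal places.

7.79 years

Periodic yield y = 0.0635. Discount each cash flow and weight by its year:
  t   CF        PV=CF/(1+0.0635)^t    t·PV
  1     1,625.00     1,527.9737     1,527.9737
  2     1,625.00     1,436.7406     2,873.4813
  3     1,625.00     1,350.9550     4,052.8650
  4     1,625.00     1,270.2915     5,081.1660
  5     1,625.00     1,194.4443     5,972.2214
  6     1,625.00     1,123.1258     6,738.7547
  7     1,625.00     1,056.0656     7,392.4594
  8     1,625.00       993.0095     7,944.0761
  9    51,625.00    29,663.5153   266,971.6379
  Σ                 39,616.1213   308,554.6354
Price P = Σ PV = 39,616.1213.
Macaulay duration = Σ(t·PV) / P = 308,554.6354 / 39,616.1213 = 7.78861 years.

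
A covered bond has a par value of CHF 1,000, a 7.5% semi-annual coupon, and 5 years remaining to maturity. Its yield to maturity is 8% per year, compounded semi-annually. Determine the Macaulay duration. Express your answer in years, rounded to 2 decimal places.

4.25 years

Periodic yield y = 0.04. Discount each cash flow and weight by its period:
  t   CF        PV=CF/(1+0.04)^t    t·PV
  1        37.50        36.0577        36.0577
  2        37.50        34.6709        69.3417
  3        37.50        33.3374       100.0121
  4        37.50        32.0552       128.2206
  5        37.50        30.8223       154.1113
  6        37.50        29.6368       177.8208
  7        37.50        28.4969       199.4784
  8        37.50        27.4009       219.2071
  9        37.50        26.3470       237.1230
  10    1,037.50       700.8978     7,008.9783
  Σ                    979.7228     8,330.3510
Price P = Σ PV = 979.7228.
Macaulay duration = Σ(t·PV) / P = 8,330.3510 / 979.7228 = 8.50276 half-year periods.
In years: 8.50276 / 2 = 4.25138 years.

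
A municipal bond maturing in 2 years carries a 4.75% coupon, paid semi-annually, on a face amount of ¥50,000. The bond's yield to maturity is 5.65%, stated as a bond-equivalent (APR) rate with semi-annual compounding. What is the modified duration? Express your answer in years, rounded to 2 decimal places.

Periodic yield y = 0.02825. First find Macaulay duration:
  t   CF        PV=CF/(1+0.02825)^t    t·PV
  1     1,187.50     1,154.8748     1,154.8748
  2     1,187.50     1,123.1459     2,246.2918
  3     1,187.50     1,092.2888     3,276.8663
  4    51,187.50    45,789.8316   183,159.3264
  Σ                 49,160.1411   189,837.3593
P = 49,160.1411; Macaulay duration = 189,837.3593 / 49,160.1411 = 3.86161 half-year periods = 1.93081 years.
Modified duration = D_Mac / (1 + y) = 1.93081 / 1.02825 = 1.87776 years.

1.88 years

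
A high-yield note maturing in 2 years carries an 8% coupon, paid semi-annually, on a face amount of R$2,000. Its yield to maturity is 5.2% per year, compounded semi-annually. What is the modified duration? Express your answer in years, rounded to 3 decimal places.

1.843 years

Periodic yield y = 0.026. First find Macaulay duration:
  t   CF        PV=CF/(1+0.026)^t    t·PV
  1        80.00        77.9727        77.9727
  2        80.00        75.9968       151.9936
  3        80.00        74.0709       222.2128
  4     2,080.00     1,877.0416     7,508.1663
  Σ                  2,105.0820     7,960.3454
P = 2,105.0820; Macaulay duration = 7,960.3454 / 2,105.0820 = 3.78149 half-year periods = 1.89074 years.
Modified duration = D_Mac / (1 + y) = 1.89074 / 1.026 = 1.84283 years.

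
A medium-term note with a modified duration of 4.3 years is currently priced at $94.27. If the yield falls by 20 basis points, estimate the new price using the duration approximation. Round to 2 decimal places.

$95.08

Duration approximation: ΔP/P ≈ -D_mod · Δy = -4.3 × (-0.002) = +0.008600.
New price ≈ 94.27 × (1 + 0.008600) = 95.080722.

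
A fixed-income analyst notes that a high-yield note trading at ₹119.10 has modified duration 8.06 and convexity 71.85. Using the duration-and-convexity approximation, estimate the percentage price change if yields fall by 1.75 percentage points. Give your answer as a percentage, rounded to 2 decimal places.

+15.21%

Duration effect: -D_mod·Δy = -8.06 × (-0.0175) = +0.141050
Convexity effect: ½·C·(Δy)² = 0.5 × 71.85 × (-0.0175)² = +0.01100203125
ΔP/P ≈ +0.141050 + 0.01100203125 = +0.15205203125
= +15.205203125%.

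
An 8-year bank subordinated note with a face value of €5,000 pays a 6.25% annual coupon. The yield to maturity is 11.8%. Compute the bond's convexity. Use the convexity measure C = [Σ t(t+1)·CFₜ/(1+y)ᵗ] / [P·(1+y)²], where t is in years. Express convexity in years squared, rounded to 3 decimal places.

41.103

With y = 0.118:
  t   CF        PV=CF/(1+0.118)^t    t·PV        t(t+1)·PV
  1       312.50       279.5170       279.5170         559.0340
  2       312.50       250.0152       500.0304       1,500.0912
  3       312.50       223.6272       670.8816       2,683.5263
  4       312.50       200.0243       800.0973       4,000.4864
  5       312.50       178.9126       894.5632       5,367.3790
  6       312.50       160.0292       960.1751       6,721.2259
  7       312.50       143.1388     1,001.9717       8,015.7733
  8     5,312.50     2,176.5293    17,412.2343     156,710.1084
  Σ                  3,611.7936    22,519.4705     185,557.6245
P = 3,611.7936.
Convexity = Σ t(t+1)·PV / [P·(1+y)²] = 185,557.6245 / (3,611.7936 × 1.249924) = 41.10288.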